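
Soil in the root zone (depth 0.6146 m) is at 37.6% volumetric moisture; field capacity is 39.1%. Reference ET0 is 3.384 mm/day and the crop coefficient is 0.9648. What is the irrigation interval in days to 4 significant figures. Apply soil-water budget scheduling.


Approach: apply soil-water budget scheduling, SMD = (FC-theta)/100*depth*1000; ETc = ET0*Kc; interval = SMD/ETc.
Step 1 — soil moisture deficit:
  SMD = (39.1 - 37.6)/100 * 0.6146 * 1000 = 9.21900 mm
Step 2 — daily crop ET (ETc = ET0*Kc):
  ETc = 3.384 * 0.9648 = 3.26488 mm/day
Step 3 — irrigation interval (SMD/ETc):
  interval = 9.21900 / 3.26488 = 2.824 days
Therefore the irrigation interval = 2.824 days.


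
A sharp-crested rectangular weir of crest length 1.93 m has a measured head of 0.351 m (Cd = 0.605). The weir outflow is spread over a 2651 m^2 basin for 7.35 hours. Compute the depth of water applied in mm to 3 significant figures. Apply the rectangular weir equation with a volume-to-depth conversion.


Approach: apply the rectangular weir equation with a volume-to-depth conversion, Q = (2/3)*Cd*L*sqrt(2g)*H^1.5; d = Q*t/A * 1000.
Step 1 — weir discharge:
  Q = (2/3)*0.605*1.93*sqrt(2*9.81)*0.351^1.5 = 0.71702 m^3/s
Step 2 — volume: V = 0.71702 * 7.35*3600 = 18972 m^3
Step 3 — depth: d = V/A * 1000 = 18972/2651 * 1000 = 7160 mm
Therefore the depth of water applied = 7160 mm.


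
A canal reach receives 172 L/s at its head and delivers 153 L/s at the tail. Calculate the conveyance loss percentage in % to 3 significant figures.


Approach: apply the conveyance loss ratio, loss% = ((Q_head - Q_tail)/Q_head)*100.
loss = ((172 - 153)/172)*100 = 11.0 %
Therefore the conveyance loss percentage = 11.0 %.


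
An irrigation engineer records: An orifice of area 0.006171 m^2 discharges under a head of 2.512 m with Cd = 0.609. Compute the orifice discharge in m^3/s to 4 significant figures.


Approach: apply the orifice equation, Q = Cd*A*sqrt(2*g*h).
Q = 0.609 * 0.006171 * sqrt(2*9.81*2.512) = 0.02638 m^3/s
Therefore the orifice discharge = 0.02638 m^3/s.


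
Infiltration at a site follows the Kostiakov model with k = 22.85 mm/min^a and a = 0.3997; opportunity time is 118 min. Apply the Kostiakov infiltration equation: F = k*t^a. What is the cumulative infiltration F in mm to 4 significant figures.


F = 22.85 * 118^0.3997 = 153.8 mm
Therefore the cumulative infiltration F = 153.8 mm.


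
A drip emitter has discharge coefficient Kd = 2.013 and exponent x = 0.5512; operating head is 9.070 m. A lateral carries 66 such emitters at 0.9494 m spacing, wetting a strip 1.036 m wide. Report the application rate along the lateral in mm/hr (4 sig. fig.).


Approach: apply the emitter equation with a lateral mass balance, q = Kd*h^x; Q = n*q; rate = Q/(n*spacing*width).
Step 1 — single emitter flow (q = Kd*h^x):
  q = 2.013 * 9.070^0.5512 = 6.78699 L/hr
Step 2 — total lateral flow: Q = 66 * 6.78699 = 447.941 L/hr
Step 3 — wetted area: A = 66 * 0.9494 * 1.036 = 64.9162 m^2
Step 4 — application rate: Q/A = 447.941/64.9162 = 6.900 mm/hr
Therefore the application rate along the lateral = 6.900 mm/hr.


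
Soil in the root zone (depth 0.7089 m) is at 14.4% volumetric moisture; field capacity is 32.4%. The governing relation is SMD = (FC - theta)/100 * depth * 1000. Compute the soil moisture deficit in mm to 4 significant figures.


SMD = (32.4 - 14.4)/100 * 0.7089 * 1000 = 127.6 mm
Therefore the soil moisture deficit = 127.6 mm.


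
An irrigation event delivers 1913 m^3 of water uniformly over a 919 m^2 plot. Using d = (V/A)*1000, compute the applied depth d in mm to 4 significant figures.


d = (1913 / 919) * 1000 = 2082 mm
Therefore the applied depth d = 2082 mm.


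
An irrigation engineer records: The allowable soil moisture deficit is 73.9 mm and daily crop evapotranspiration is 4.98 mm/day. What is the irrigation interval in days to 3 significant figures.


Approach: apply the irrigation interval relation, interval = SMD / ETc.
interval = 73.9 / 4.98 = 14.8 days
Therefore the irrigation interval = 14.8 days.


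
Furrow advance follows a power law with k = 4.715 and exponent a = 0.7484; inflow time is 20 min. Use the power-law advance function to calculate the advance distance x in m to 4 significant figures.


Approach: apply the power-law advance function, x = k*t^a.
x = 4.715 * 20^0.7484 = 44.38 m
Therefore the advance distance x = 44.38 m.


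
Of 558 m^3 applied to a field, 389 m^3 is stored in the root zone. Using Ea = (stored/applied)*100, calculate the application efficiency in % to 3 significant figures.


Ea = (389/558)*100 = 69.7 %
Therefore the application efficiency = 69.7 %.


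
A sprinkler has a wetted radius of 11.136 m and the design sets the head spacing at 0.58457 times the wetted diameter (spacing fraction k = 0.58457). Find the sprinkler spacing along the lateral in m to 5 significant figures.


Approach: apply the sprinkler spacing rule (spacing as a fraction of wetted diameter), S = k*(2*R).
S = 0.58457 * (2 * 11.136) = 13.020 m
Therefore the sprinkler spacing along the lateral = 13.020 m.


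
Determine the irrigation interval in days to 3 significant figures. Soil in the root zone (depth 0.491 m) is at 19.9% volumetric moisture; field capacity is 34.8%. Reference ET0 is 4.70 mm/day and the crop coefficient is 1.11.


Approach: apply soil-water budget scheduling, SMD = (FC-theta)/100*depth*1000; ETc = ET0*Kc; interval = SMD/ETc.
Step 1 — soil moisture deficit:
  SMD = (34.8 - 19.9)/100 * 0.491 * 1000 = 73.159 mm
Step 2 — daily crop ET (ETc = ET0*Kc):
  ETc = 4.70 * 1.11 = 5.2170 mm/day
Step 3 — irrigation interval (SMD/ETc):
  interval = 73.159 / 5.2170 = 14.0 days
Therefore the irrigation interval = 14.0 days.


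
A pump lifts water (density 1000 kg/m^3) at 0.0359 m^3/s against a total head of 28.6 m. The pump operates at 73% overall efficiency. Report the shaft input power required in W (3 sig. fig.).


Approach: apply hydraulic power then efficiency conversion, P = rho*g*Q*H; P_in = P/eta.
Step 1 — hydraulic power (P = rho*g*Q*H):
  P = 1000 * 9.81 * 0.0359 * 28.6 = 10072 W
Step 2 — input power: P_in = P/eta = 10072 / 0.73 = 13800 W
Therefore the shaft input power required = 13800 W.


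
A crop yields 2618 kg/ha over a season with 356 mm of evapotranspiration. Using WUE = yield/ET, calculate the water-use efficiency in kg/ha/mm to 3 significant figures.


WUE = 2618 / 356 = 7.35 kg/ha/mm
Therefore the water-use efficiency = 7.35 kg/ha/mm.


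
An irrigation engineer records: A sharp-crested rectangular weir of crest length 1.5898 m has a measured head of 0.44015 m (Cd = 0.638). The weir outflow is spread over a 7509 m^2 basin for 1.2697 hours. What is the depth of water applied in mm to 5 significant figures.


Approach: apply the rectangular weir equation with a volume-to-depth conversion, Q = (2/3)*Cd*L*sqrt(2g)*H^1.5; d = Q*t/A * 1000.
Step 1 — weir discharge:
  Q = (2/3)*0.638*1.5898*sqrt(2*9.81)*0.44015^1.5 = 0.8746262 m^3/s
Step 2 — volume: V = 0.8746262 * 1.2697*3600 = 3997.846 m^3
Step 3 — depth: d = V/A * 1000 = 3997.846/7509 * 1000 = 532.41 mm
Therefore the depth of water applied = 532.41 mm.


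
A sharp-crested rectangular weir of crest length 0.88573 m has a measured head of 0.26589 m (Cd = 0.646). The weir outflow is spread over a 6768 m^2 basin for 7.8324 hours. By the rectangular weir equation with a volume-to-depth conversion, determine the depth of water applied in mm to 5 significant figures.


Approach: apply the rectangular weir equation with a volume-to-depth conversion, Q = (2/3)*Cd*L*sqrt(2g)*H^1.5; d = Q*t/A * 1000.
Step 1 — weir discharge:
  Q = (2/3)*0.646*0.88573*sqrt(2*9.81)*0.26589^1.5 = 0.2316568 m^3/s
Step 2 — volume: V = 0.2316568 * 7.8324*3600 = 6531.944 m^3
Step 3 — depth: d = V/A * 1000 = 6531.944/6768 * 1000 = 965.12 mm
Therefore the depth of water applied = 965.12 mm.


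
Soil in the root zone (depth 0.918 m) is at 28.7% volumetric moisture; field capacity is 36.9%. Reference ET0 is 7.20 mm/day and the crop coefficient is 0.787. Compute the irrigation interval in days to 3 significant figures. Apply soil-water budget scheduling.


Approach: apply soil-water budget scheduling, SMD = (FC-theta)/100*depth*1000; ETc = ET0*Kc; interval = SMD/ETc.
Step 1 — soil moisture deficit:
  SMD = (36.9 - 28.7)/100 * 0.918 * 1000 = 75.276 mm
Step 2 — daily crop ET (ETc = ET0*Kc):
  ETc = 7.20 * 0.787 = 5.6664 mm/day
Step 3 — irrigation interval (SMD/ETc):
  interval = 75.276 / 5.6664 = 13.3 days
Therefore the irrigation interval = 13.3 days.


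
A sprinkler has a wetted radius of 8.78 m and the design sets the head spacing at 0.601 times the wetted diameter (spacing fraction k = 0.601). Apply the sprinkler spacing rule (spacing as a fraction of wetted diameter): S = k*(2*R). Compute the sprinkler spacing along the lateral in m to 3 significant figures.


S = 0.601 * (2 * 8.78) = 10.6 m
Therefore the sprinkler spacing along the lateral = 10.6 m.


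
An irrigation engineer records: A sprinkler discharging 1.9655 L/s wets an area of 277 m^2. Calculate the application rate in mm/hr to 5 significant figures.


Approach: apply the application rate relation, rate = (Q/A)*3600.
rate = (1.9655 / 277) * 3600 = 25.544 mm/hr
Therefore the application rate = 25.544 mm/hr.


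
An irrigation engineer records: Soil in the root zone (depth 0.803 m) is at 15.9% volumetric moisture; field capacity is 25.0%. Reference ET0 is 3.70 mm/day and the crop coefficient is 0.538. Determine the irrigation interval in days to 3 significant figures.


Approach: apply soil-water budget scheduling, SMD = (FC-theta)/100*depth*1000; ETc = ET0*Kc; interval = SMD/ETc.
Step 1 — soil moisture deficit:
  SMD = (25.0 - 15.9)/100 * 0.803 * 1000 = 73.073 mm
Step 2 — daily crop ET (ETc = ET0*Kc):
  ETc = 3.70 * 0.538 = 1.9906 mm/day
Step 3 — irrigation interval (SMD/ETc):
  interval = 73.073 / 1.9906 = 36.7 days
Therefore the irrigation interval = 36.7 days.


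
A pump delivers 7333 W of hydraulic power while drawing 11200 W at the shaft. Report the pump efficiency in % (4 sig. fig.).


Approach: apply the efficiency ratio, eta = (P_out/P_in)*100.
eta = (7333 / 11200) * 100 = 65.47 %
Therefore the pump efficiency = 65.47 %.


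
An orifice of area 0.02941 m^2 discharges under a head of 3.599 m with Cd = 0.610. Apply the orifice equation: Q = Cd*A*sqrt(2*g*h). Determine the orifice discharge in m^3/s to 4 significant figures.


Q = 0.610 * 0.02941 * sqrt(2*9.81*3.599) = 0.1508 m^3/s
Therefore the orifice discharge = 0.1508 m^3/s.


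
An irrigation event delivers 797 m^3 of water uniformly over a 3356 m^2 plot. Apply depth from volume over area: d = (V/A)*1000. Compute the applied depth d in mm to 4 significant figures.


d = (797 / 3356) * 1000 = 237.5 mm
Therefore the applied depth d = 237.5 mm.


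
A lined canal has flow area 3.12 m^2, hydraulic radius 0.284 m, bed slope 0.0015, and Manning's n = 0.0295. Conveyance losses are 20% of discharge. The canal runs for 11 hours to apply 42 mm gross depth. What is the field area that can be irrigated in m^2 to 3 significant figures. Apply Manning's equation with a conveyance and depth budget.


Approach: apply Manning's equation with a conveyance and depth budget, Q = (1/n)*A*R^(2/3)*S^(1/2); Q_field = Q*(1-loss); Area = Q_field*t/(d/1000).
Step 1 — canal discharge (Manning's equation):
  Q = (1/0.0295) * 3.12 * 0.284^(2/3) * 0.0015^(1/2) = 1.7698 m^3/s
Step 2 — delivered flow: Q_field = 1.7698*(1 - 20/100) = 1.4158 m^3/s
Step 3 — volume delivered: V = 1.4158 * 11*3600 = 56067 m^3
Step 4 — area served: A = V / (depth/1000) = 56067 / 0.042 = 1330000 m^2
Therefore the field area that can be irrigated = 1330000 m^2.


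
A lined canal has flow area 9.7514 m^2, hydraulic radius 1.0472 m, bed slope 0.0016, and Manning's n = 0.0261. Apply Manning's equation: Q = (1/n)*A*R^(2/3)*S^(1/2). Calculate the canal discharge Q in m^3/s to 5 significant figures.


Q = (1/0.0261) * 9.7514 * 1.0472^(2/3) * 0.0016^(1/2) = 15.411 m^3/s
Therefore the canal discharge Q = 15.411 m^3/s.


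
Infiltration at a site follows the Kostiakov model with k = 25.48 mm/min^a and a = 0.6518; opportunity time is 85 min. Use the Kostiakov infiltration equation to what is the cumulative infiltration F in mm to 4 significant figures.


Approach: apply the Kostiakov infiltration equation, F = k*t^a.
F = 25.48 * 85^0.6518 = 461.1 mm
Therefore the cumulative infiltration F = 461.1 mm.


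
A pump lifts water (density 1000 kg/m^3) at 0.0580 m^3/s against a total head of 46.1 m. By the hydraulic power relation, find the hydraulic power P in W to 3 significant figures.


Approach: apply the hydraulic power relation, P = rho*g*Q*H.
P = 1000 * 9.81 * 0.0580 * 46.1 = 26200 W
Therefore the hydraulic power P = 26200 W.


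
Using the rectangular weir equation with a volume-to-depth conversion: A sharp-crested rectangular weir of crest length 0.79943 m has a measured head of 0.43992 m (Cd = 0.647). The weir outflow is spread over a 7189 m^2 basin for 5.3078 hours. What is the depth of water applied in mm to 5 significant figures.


Approach: apply the rectangular weir equation with a volume-to-depth conversion, Q = (2/3)*Cd*L*sqrt(2g)*H^1.5; d = Q*t/A * 1000.
Step 1 — weir discharge:
  Q = (2/3)*0.647*0.79943*sqrt(2*9.81)*0.43992^1.5 = 0.4456599 m^3/s
Step 2 — volume: V = 0.4456599 * 5.3078*3600 = 8515.704 m^3
Step 3 — depth: d = V/A * 1000 = 8515.704/7189 * 1000 = 1184.5 mm
Therefore the depth of water applied = 1184.5 mm.


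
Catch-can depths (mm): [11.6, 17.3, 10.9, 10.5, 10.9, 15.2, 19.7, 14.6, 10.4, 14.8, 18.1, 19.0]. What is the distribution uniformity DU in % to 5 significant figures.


Approach: apply the low-quarter distribution uniformity, DU = (mean of lowest quarter of readings / overall mean)*100.
sorted lowest 3 of 12: [10.4, 10.5, 10.9] -> mean = 10.60000 mm
overall mean = 14.41667 mm
DU = (10.60000/14.41667)*100 = 73.526 %
Therefore the distribution uniformity DU = 73.526 %.


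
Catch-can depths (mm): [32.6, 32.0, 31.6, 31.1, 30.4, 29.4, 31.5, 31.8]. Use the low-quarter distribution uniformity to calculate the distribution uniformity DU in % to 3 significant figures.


Approach: apply the low-quarter distribution uniformity, DU = (mean of lowest quarter of readings / overall mean)*100.
sorted lowest 2 of 8: [29.4, 30.4] -> mean = 29.900 mm
overall mean = 31.300 mm
DU = (29.900/31.300)*100 = 95.5 %
Therefore the distribution uniformity DU = 95.5 %.


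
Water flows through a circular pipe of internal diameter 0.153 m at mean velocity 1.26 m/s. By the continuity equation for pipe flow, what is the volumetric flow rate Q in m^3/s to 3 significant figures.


Approach: apply the continuity equation for pipe flow, Q = A * v with A = pi*(D/2)^2.
A = pi*(0.153/2)^2 = 0.018385 m^2
Q = 0.018385 * 1.26 = 0.0232 m^3/s
Therefore the volumetric flow rate Q = 0.0232 m^3/s.


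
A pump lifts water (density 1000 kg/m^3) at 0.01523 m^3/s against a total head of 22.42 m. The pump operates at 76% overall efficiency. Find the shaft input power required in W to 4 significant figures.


Approach: apply hydraulic power then efficiency conversion, P = rho*g*Q*H; P_in = P/eta.
Step 1 — hydraulic power (P = rho*g*Q*H):
  P = 1000 * 9.81 * 0.01523 * 22.42 = 3349.69 W
Step 2 — input power: P_in = P/eta = 3349.69 / 0.76 = 4407 W
Therefore the shaft input power required = 4407 W.


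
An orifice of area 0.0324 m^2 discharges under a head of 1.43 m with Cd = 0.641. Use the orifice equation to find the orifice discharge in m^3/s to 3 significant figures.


Approach: apply the orifice equation, Q = Cd*A*sqrt(2*g*h).
Q = 0.641 * 0.0324 * sqrt(2*9.81*1.43) = 0.110 m^3/s
Therefore the orifice discharge = 0.110 m^3/s.


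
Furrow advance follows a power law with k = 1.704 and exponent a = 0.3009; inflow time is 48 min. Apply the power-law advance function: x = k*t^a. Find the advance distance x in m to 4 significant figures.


x = 1.704 * 48^0.3009 = 5.462 m
Therefore the advance distance x = 5.462 m.


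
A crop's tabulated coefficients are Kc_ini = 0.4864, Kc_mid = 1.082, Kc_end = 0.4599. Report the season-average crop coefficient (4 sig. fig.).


Approach: apply a simple seasonal average, Kc_avg = (Kc_ini + Kc_mid + Kc_end)/3.
Kc_avg = (0.4864 + 1.082 + 0.4599)/3 = 0.6761
Therefore the season-average crop coefficient = 0.6761.


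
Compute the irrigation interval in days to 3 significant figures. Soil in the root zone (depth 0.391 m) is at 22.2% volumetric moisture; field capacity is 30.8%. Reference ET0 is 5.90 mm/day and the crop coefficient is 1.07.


Approach: apply soil-water budget scheduling, SMD = (FC-theta)/100*depth*1000; ETc = ET0*Kc; interval = SMD/ETc.
Step 1 — soil moisture deficit:
  SMD = (30.8 - 22.2)/100 * 0.391 * 1000 = 33.626 mm
Step 2 — daily crop ET (ETc = ET0*Kc):
  ETc = 5.90 * 1.07 = 6.3130 mm/day
Step 3 — irrigation interval (SMD/ETc):
  interval = 33.626 / 6.3130 = 5.33 days
Therefore the irrigation interval = 5.33 days.


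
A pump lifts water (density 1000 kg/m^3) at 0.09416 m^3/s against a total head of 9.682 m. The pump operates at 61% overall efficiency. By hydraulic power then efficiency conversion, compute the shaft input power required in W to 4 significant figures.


Approach: apply hydraulic power then efficiency conversion, P = rho*g*Q*H; P_in = P/eta.
Step 1 — hydraulic power (P = rho*g*Q*H):
  P = 1000 * 9.81 * 0.09416 * 9.682 = 8943.36 W
Step 2 — input power: P_in = P/eta = 8943.36 / 0.61 = 14660 W
Therefore the shaft input power required = 14660 W.


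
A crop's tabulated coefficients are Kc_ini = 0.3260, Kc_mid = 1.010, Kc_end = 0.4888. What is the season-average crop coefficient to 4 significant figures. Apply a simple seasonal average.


Approach: apply a simple seasonal average, Kc_avg = (Kc_ini + Kc_mid + Kc_end)/3.
Kc_avg = (0.3260 + 1.010 + 0.4888)/3 = 0.6083
Therefore the season-average crop coefficient = 0.6083.


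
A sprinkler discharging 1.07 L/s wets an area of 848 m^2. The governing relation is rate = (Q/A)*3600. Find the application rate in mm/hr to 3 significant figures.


rate = (1.07 / 848) * 3600 = 4.54 mm/hr
Therefore the application rate = 4.54 mm/hr.


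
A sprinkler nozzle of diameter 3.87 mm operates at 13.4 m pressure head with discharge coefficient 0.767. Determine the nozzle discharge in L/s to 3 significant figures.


Approach: apply the orifice equation, Q = Cd*A*sqrt(2*g*h), A = pi*(d/2)^2.
A = pi*(3.87e-3/2)^2 = 1.1763e-05 m^2
Q = 0.767 * 1.1763e-05 * sqrt(2*9.81*13.4) * 1000 = 0.146 L/s
Therefore the nozzle discharge = 0.146 L/s.


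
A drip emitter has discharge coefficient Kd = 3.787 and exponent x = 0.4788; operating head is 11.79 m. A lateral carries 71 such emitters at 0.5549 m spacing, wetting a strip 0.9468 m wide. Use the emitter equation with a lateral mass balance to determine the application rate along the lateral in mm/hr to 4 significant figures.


Approach: apply the emitter equation with a lateral mass balance, q = Kd*h^x; Q = n*q; rate = Q/(n*spacing*width).
Step 1 — single emitter flow (q = Kd*h^x):
  q = 3.787 * 11.79^0.4788 = 12.3406 L/hr
Step 2 — total lateral flow: Q = 71 * 12.3406 = 876.182 L/hr
Step 3 — wetted area: A = 71 * 0.5549 * 0.9468 = 37.3019 m^2
Step 4 — application rate: Q/A = 876.182/37.3019 = 23.49 mm/hr
Therefore the application rate along the lateral = 23.49 mm/hr.


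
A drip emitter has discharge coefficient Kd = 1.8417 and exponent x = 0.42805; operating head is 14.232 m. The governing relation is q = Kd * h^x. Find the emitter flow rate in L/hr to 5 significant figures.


q = 1.8417 * 14.232^0.42805 = 5.7395 L/hr
Therefore the emitter flow rate = 5.7395 L/hr.


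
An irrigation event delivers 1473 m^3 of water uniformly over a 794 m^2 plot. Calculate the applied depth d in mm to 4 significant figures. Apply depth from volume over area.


Approach: apply depth from volume over area, d = (V/A)*1000.
d = (1473 / 794) * 1000 = 1855 mm
Therefore the applied depth d = 1855 mm.


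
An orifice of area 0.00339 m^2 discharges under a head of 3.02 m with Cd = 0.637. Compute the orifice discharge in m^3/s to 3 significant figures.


Approach: apply the orifice equation, Q = Cd*A*sqrt(2*g*h).
Q = 0.637 * 0.00339 * sqrt(2*9.81*3.02) = 0.0166 m^3/s
Therefore the orifice discharge = 0.0166 m^3/s.


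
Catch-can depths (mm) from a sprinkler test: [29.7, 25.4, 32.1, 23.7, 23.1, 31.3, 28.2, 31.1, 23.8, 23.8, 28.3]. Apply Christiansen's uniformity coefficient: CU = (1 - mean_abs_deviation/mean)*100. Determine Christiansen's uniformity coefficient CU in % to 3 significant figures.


mean = 27.318 mm
mean |d_i - mean| = 3.0529 mm
CU = (1 - 3.0529/27.318)*100 = 88.8 %
Therefore Christiansen's uniformity coefficient CU = 88.8 %.


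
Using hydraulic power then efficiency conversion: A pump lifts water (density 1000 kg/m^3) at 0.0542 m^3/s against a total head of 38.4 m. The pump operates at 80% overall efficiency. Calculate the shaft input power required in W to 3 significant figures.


Approach: apply hydraulic power then efficiency conversion, P = rho*g*Q*H; P_in = P/eta.
Step 1 — hydraulic power (P = rho*g*Q*H):
  P = 1000 * 9.81 * 0.0542 * 38.4 = 20417 W
Step 2 — input power: P_in = P/eta = 20417 / 0.8 = 25500 W
Therefore the shaft input power required = 25500 W.


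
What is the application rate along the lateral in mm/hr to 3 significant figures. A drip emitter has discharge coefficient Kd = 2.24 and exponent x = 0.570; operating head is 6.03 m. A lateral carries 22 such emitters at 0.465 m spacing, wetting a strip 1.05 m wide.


Approach: apply the emitter equation with a lateral mass balance, q = Kd*h^x; Q = n*q; rate = Q/(n*spacing*width).
Step 1 — single emitter flow (q = Kd*h^x):
  q = 2.24 * 6.03^0.570 = 6.2378 L/hr
Step 2 — total lateral flow: Q = 22 * 6.2378 = 137.23 L/hr
Step 3 — wetted area: A = 22 * 0.465 * 1.05 = 10.742 m^2
Step 4 — application rate: Q/A = 137.23/10.742 = 12.8 mm/hr
Therefore the application rate along the lateral = 12.8 mm/hr.


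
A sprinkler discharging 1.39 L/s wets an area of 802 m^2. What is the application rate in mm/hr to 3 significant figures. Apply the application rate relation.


Approach: apply the application rate relation, rate = (Q/A)*3600.
rate = (1.39 / 802) * 3600 = 6.24 mm/hr
Therefore the application rate = 6.24 mm/hr.


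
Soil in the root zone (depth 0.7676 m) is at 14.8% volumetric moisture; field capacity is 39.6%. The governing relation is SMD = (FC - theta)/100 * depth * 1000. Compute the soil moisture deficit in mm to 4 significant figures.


SMD = (39.6 - 14.8)/100 * 0.7676 * 1000 = 190.4 mm
Therefore the soil moisture deficit = 190.4 mm.


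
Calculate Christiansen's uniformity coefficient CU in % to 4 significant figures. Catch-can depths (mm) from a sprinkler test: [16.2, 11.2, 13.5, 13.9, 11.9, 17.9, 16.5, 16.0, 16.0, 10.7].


Approach: apply Christiansen's uniformity coefficient, CU = (1 - mean_abs_deviation/mean)*100.
mean = 14.3800 mm
mean |d_i - mean| = 2.14000 mm
CU = (1 - 2.14000/14.3800)*100 = 85.12 %
Therefore Christiansen's uniformity coefficient CU = 85.12 %.


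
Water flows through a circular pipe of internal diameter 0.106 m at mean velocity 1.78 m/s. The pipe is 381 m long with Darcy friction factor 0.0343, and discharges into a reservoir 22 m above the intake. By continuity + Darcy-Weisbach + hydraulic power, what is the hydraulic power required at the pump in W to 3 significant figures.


Approach: apply continuity + Darcy-Weisbach + hydraulic power, Q = A*v; hf = f*(L/D)*(v^2/(2g)); H = static + hf; P = rho*g*Q*H.
Step 1 — flow rate (continuity, Q = A*v):
  A = pi*(0.106/2)^2 = 0.0088247 m^2
  Q = 0.0088247 * 1.78 = 0.015708 m^3/s
Step 2 — friction head loss (Darcy-Weisbach):
  hf = 0.0343 * (381/0.106) * (1.78^2 / (2*9.81))
  hf = 19.909 m
Step 3 — total head: H = 22 + 19.909 = 41.909 m
Step 4 — hydraulic power (P = rho*g*Q*H):
  P = 1000 * 9.81 * 0.015708 * 41.909 = 6460 W
Therefore the hydraulic power required at the pump = 6460 W.


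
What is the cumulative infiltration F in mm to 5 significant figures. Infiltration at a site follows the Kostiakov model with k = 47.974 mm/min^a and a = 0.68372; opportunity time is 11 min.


Approach: apply the Kostiakov infiltration equation, F = k*t^a.
F = 47.974 * 11^0.68372 = 247.19 mm
Therefore the cumulative infiltration F = 247.19 mm.


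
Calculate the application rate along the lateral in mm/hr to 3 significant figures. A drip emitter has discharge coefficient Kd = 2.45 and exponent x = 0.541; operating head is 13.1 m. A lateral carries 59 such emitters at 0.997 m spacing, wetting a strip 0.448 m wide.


Approach: apply the emitter equation with a lateral mass balance, q = Kd*h^x; Q = n*q; rate = Q/(n*spacing*width).
Step 1 — single emitter flow (q = Kd*h^x):
  q = 2.45 * 13.1^0.541 = 9.8539 L/hr
Step 2 — total lateral flow: Q = 59 * 9.8539 = 581.38 L/hr
Step 3 — wetted area: A = 59 * 0.997 * 0.448 = 26.353 m^2
Step 4 — application rate: Q/A = 581.38/26.353 = 22.1 mm/hr
Therefore the application rate along the lateral = 22.1 mm/hr.


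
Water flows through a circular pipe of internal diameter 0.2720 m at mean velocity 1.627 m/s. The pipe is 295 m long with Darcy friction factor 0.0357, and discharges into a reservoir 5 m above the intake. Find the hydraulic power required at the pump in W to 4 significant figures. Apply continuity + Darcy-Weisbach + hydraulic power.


Approach: apply continuity + Darcy-Weisbach + hydraulic power, Q = A*v; hf = f*(L/D)*(v^2/(2g)); H = static + hf; P = rho*g*Q*H.
Step 1 — flow rate (continuity, Q = A*v):
  A = pi*(0.2720/2)^2 = 0.0581069 m^2
  Q = 0.0581069 * 1.627 = 0.0945399 m^3/s
Step 2 — friction head loss (Darcy-Weisbach):
  hf = 0.0357 * (295/0.2720) * (1.627^2 / (2*9.81))
  hf = 5.22393 m
Step 3 — total head: H = 5 + 5.22393 = 10.2239 m
Step 4 — hydraulic power (P = rho*g*Q*H):
  P = 1000 * 9.81 * 0.0945399 * 10.2239 = 9482 W
Therefore the hydraulic power required at the pump = 9482 W.


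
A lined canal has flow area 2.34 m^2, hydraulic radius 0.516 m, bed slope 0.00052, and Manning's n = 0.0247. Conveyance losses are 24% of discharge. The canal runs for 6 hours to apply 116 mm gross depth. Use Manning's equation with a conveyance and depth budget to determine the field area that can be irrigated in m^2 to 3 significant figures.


Approach: apply Manning's equation with a conveyance and depth budget, Q = (1/n)*A*R^(2/3)*S^(1/2); Q_field = Q*(1-loss); Area = Q_field*t/(d/1000).
Step 1 — canal discharge (Manning's equation):
  Q = (1/0.0247) * 2.34 * 0.516^(2/3) * 0.00052^(1/2) = 1.3898 m^3/s
Step 2 — delivered flow: Q_field = 1.3898*(1 - 24/100) = 1.0563 m^3/s
Step 3 — volume delivered: V = 1.0563 * 6*3600 = 22815 m^3
Step 4 — area served: A = V / (depth/1000) = 22815 / 0.116 = 197000 m^2
Therefore the field area that can be irrigated = 197000 m^2.


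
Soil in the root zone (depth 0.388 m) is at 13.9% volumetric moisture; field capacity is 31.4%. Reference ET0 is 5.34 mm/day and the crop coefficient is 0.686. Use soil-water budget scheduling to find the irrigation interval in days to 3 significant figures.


Approach: apply soil-water budget scheduling, SMD = (FC-theta)/100*depth*1000; ETc = ET0*Kc; interval = SMD/ETc.
Step 1 — soil moisture deficit:
  SMD = (31.4 - 13.9)/100 * 0.388 * 1000 = 67.900 mm
Step 2 — daily crop ET (ETc = ET0*Kc):
  ETc = 5.34 * 0.686 = 3.6632 mm/day
Step 3 — irrigation interval (SMD/ETc):
  interval = 67.900 / 3.6632 = 18.5 days
Therefore the irrigation interval = 18.5 days.


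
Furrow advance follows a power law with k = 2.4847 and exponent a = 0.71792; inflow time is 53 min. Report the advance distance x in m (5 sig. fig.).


Approach: apply the power-law advance function, x = k*t^a.
x = 2.4847 * 53^0.71792 = 42.970 m
Therefore the advance distance x = 42.970 m.


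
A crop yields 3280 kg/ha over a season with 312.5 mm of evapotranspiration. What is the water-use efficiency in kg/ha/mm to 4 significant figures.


Approach: apply the water-use efficiency ratio, WUE = yield/ET.
WUE = 3280 / 312.5 = 10.50 kg/ha/mm
Therefore the water-use efficiency = 10.50 kg/ha/mm.


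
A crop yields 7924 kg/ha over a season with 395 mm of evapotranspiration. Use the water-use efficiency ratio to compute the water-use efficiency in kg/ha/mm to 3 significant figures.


Approach: apply the water-use efficiency ratio, WUE = yield/ET.
WUE = 7924 / 395 = 20.1 kg/ha/mm
Therefore the water-use efficiency = 20.1 kg/ha/mm.


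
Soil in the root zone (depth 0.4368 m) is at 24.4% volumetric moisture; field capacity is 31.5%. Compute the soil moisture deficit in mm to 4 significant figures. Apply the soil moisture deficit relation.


Approach: apply the soil moisture deficit relation, SMD = (FC - theta)/100 * depth * 1000.
SMD = (31.5 - 24.4)/100 * 0.4368 * 1000 = 31.01 mm
Therefore the soil moisture deficit = 31.01 mm.


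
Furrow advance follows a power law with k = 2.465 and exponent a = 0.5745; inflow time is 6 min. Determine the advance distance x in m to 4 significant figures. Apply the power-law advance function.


Approach: apply the power-law advance function, x = k*t^a.
x = 2.465 * 6^0.5745 = 6.900 m
Therefore the advance distance x = 6.900 m.


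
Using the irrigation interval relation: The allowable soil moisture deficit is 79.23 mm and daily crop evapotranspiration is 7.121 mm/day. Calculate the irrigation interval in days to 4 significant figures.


Approach: apply the irrigation interval relation, interval = SMD / ETc.
interval = 79.23 / 7.121 = 11.13 days
Therefore the irrigation interval = 11.13 days.


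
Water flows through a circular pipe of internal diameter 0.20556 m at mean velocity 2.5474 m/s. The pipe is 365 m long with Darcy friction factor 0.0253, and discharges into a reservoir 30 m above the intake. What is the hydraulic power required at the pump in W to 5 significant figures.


Approach: apply continuity + Darcy-Weisbach + hydraulic power, Q = A*v; hf = f*(L/D)*(v^2/(2g)); H = static + hf; P = rho*g*Q*H.
Step 1 — flow rate (continuity, Q = A*v):
  A = pi*(0.20556/2)^2 = 0.03318693 m^2
  Q = 0.03318693 * 2.5474 = 0.08454039 m^3/s
Step 2 — friction head loss (Darcy-Weisbach):
  hf = 0.0253 * (365/0.20556) * (2.5474^2 / (2*9.81))
  hf = 14.85833 m
Step 3 — total head: H = 30 + 14.85833 = 44.85833 m
Step 4 — hydraulic power (P = rho*g*Q*H):
  P = 1000 * 9.81 * 0.08454039 * 44.85833 = 37203 W
Therefore the hydraulic power required at the pump = 37203 W.


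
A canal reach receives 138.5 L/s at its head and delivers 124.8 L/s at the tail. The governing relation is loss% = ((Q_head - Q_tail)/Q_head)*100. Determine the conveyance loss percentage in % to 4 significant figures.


loss = ((138.5 - 124.8)/138.5)*100 = 9.892 %
Therefore the conveyance loss percentage = 9.892 %.


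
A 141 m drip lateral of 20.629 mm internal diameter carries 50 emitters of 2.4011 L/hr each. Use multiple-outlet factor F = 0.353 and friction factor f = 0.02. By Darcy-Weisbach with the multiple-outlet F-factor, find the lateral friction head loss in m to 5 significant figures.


Approach: apply Darcy-Weisbach with the multiple-outlet F-factor, Q = n*q/(3600*1000) m^3/s; v = Q/A; hf = F*f*(L/D)*(v^2/(2g)).
Q = 50*2.4011/(3600*1000) = 3.334861e-05 m^3/s
A = pi*(20.629e-3/2)^2 = 3.342306e-04 m^2, so v = Q/A = 0.09977725 m/s
hf = 0.353*0.02*(141/0.020629)*(0.09977725^2/(2*9.81)) = 0.024486 m
Therefore the lateral friction head loss = 0.024486 m.


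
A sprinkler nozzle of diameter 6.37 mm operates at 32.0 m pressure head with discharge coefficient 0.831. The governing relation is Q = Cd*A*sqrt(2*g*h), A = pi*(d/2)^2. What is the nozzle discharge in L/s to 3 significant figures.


A = pi*(6.37e-3/2)^2 = 3.1869e-05 m^2
Q = 0.831 * 3.1869e-05 * sqrt(2*9.81*32.0) * 1000 = 0.664 L/s
Therefore the nozzle discharge = 0.664 L/s.


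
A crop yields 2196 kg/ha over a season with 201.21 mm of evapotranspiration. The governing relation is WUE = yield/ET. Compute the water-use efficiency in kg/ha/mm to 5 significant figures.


WUE = 2196 / 201.21 = 10.914 kg/ha/mm
Therefore the water-use efficiency = 10.914 kg/ha/mm.


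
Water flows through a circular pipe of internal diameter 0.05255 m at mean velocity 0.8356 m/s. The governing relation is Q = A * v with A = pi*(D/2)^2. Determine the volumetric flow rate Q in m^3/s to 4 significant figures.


A = pi*(0.05255/2)^2 = 0.00216888 m^2
Q = 0.00216888 * 0.8356 = 0.001812 m^3/s
Therefore the volumetric flow rate Q = 0.001812 m^3/s.


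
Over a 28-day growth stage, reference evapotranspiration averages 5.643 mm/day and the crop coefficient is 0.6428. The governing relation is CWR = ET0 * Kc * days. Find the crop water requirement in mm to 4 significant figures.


CWR = 5.643 * 0.6428 * 28 = 101.6 mm
Therefore the crop water requirement = 101.6 mm.


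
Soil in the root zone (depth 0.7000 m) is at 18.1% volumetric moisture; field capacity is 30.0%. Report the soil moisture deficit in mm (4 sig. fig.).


Approach: apply the soil moisture deficit relation, SMD = (FC - theta)/100 * depth * 1000.
SMD = (30.0 - 18.1)/100 * 0.7000 * 1000 = 83.30 mm
Therefore the soil moisture deficit = 83.30 mm.


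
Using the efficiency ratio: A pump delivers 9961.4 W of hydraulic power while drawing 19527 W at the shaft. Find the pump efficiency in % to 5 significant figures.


Approach: apply the efficiency ratio, eta = (P_out/P_in)*100.
eta = (9961.4 / 19527) * 100 = 51.013 %
Therefore the pump efficiency = 51.013 %.


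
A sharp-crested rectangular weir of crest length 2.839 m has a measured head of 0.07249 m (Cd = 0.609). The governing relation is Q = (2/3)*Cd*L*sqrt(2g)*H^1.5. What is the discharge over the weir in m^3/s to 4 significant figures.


Q = (2/3)*0.609*2.839*sqrt(2*9.81)*0.07249^1.5 = 0.09965 m^3/s
Therefore the discharge over the weir = 0.09965 m^3/s.


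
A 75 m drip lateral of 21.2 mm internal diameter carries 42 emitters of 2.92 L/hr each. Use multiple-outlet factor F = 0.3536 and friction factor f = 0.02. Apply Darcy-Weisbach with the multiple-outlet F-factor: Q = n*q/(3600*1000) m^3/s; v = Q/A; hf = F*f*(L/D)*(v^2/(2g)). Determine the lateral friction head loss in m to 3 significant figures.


Q = 42*2.92/(3600*1000) = 3.4067e-05 m^3/s
A = pi*(21.2e-3/2)^2 = 3.5299e-04 m^2, so v = Q/A = 0.096509 m/s
hf = 0.3536*0.02*(75/0.0212)*(0.096509^2/(2*9.81)) = 0.0119 m
Therefore the lateral friction head loss = 0.0119 m.


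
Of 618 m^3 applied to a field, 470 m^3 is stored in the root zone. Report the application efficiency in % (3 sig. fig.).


Approach: apply the application efficiency ratio, Ea = (stored/applied)*100.
Ea = (470/618)*100 = 76.1 %
Therefore the application efficiency = 76.1 %.


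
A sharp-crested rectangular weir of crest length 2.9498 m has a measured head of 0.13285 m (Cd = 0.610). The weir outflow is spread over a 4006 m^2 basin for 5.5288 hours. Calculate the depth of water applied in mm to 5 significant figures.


Approach: apply the rectangular weir equation with a volume-to-depth conversion, Q = (2/3)*Cd*L*sqrt(2g)*H^1.5; d = Q*t/A * 1000.
Step 1 — weir discharge:
  Q = (2/3)*0.610*2.9498*sqrt(2*9.81)*0.13285^1.5 = 0.2572900 m^3/s
Step 2 — volume: V = 0.2572900 * 5.5288*3600 = 5121.019 m^3
Step 3 — depth: d = V/A * 1000 = 5121.019/4006 * 1000 = 1278.3 mm
Therefore the depth of water applied = 1278.3 mm.


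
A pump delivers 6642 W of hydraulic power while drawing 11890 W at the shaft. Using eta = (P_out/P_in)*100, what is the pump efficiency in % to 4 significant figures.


eta = (6642 / 11890) * 100 = 55.86 %
Therefore the pump efficiency = 55.86 %.


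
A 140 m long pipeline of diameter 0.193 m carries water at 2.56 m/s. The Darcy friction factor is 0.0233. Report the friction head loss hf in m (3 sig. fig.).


Approach: apply the Darcy-Weisbach equation, hf = f*(L/D)*(v^2/(2g)).
hf = 0.0233 * (140/0.193) * (2.56^2 / (2*9.81))
hf = 5.65 m
Therefore the friction head loss hf = 5.65 m.


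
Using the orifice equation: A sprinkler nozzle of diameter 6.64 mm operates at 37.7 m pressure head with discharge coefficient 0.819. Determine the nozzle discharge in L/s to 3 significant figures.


Approach: apply the orifice equation, Q = Cd*A*sqrt(2*g*h), A = pi*(d/2)^2.
A = pi*(6.64e-3/2)^2 = 3.4628e-05 m^2
Q = 0.819 * 3.4628e-05 * sqrt(2*9.81*37.7) * 1000 = 0.771 L/s
Therefore the nozzle discharge = 0.771 L/s.


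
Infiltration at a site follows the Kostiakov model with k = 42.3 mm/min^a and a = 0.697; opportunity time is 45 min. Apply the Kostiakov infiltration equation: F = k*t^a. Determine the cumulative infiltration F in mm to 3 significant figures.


F = 42.3 * 45^0.697 = 601 mm
Therefore the cumulative infiltration F = 601 mm.


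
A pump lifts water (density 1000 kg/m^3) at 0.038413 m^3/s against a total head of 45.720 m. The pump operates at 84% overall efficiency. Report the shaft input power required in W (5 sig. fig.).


Approach: apply hydraulic power then efficiency conversion, P = rho*g*Q*H; P_in = P/eta.
Step 1 — hydraulic power (P = rho*g*Q*H):
  P = 1000 * 9.81 * 0.038413 * 45.720 = 17228.74 W
Step 2 — input power: P_in = P/eta = 17228.74 / 0.84 = 20510 W
Therefore the shaft input power required = 20510 W.


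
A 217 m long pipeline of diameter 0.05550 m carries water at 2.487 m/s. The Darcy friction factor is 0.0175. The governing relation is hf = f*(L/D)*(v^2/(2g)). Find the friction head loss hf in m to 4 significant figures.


hf = 0.0175 * (217/0.05550) * (2.487^2 / (2*9.81))
hf = 21.57 m
Therefore the friction head loss hf = 21.57 m.


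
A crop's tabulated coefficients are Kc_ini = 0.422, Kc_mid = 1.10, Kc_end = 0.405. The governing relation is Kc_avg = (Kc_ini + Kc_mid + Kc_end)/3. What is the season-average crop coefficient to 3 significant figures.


Kc_avg = (0.422 + 1.10 + 0.405)/3 = 0.642
Therefore the season-average crop coefficient = 0.642.


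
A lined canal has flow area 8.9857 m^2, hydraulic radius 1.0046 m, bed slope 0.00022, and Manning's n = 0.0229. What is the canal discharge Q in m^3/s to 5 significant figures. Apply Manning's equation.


Approach: apply Manning's equation, Q = (1/n)*A*R^(2/3)*S^(1/2).
Q = (1/0.0229) * 8.9857 * 1.0046^(2/3) * 0.00022^(1/2) = 5.8379 m^3/s
Therefore the canal discharge Q = 5.8379 m^3/s.


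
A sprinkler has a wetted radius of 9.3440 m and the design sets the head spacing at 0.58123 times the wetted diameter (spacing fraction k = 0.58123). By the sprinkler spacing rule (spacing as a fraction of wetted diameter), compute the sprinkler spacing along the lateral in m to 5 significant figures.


Approach: apply the sprinkler spacing rule (spacing as a fraction of wetted diameter), S = k*(2*R).
S = 0.58123 * (2 * 9.3440) = 10.862 m
Therefore the sprinkler spacing along the lateral = 10.862 m.


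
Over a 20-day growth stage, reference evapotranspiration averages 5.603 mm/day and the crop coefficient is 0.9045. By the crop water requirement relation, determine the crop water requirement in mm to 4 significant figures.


Approach: apply the crop water requirement relation, CWR = ET0 * Kc * days.
CWR = 5.603 * 0.9045 * 20 = 101.4 mm
Therefore the crop water requirement = 101.4 mm.


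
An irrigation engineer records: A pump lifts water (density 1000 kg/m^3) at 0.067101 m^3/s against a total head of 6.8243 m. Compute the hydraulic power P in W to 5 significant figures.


Approach: apply the hydraulic power relation, P = rho*g*Q*H.
P = 1000 * 9.81 * 0.067101 * 6.8243 = 4492.2 W
Therefore the hydraulic power P = 4492.2 W.


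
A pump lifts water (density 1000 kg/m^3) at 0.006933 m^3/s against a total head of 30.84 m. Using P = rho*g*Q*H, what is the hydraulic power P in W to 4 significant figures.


P = 1000 * 9.81 * 0.006933 * 30.84 = 2098 W
Therefore the hydraulic power P = 2098 W.


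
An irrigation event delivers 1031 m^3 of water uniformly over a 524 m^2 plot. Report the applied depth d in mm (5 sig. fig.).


Approach: apply depth from volume over area, d = (V/A)*1000.
d = (1031 / 524) * 1000 = 1967.6 mm
Therefore the applied depth d = 1967.6 mm.
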